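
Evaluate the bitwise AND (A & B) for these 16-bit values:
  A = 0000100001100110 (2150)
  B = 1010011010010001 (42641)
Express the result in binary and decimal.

Apply & to each column (1 only where both bits are 1):
  0000100001100110
& 1010011010010001
------------------
  0000000000000000

Answer: 0000000000000000 (0)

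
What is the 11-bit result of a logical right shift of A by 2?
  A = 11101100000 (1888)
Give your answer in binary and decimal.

Logical shift right by 2: drop the bottom 2 bit(s), prepend 2 zero(s) on the left.
  11101100000  ->  keep [111011000], discard [00], prepend 00
= 00111011000

Answer: 00111011000 (472)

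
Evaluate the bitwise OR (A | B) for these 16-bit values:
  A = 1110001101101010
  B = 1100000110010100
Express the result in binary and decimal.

Apply | to each column (1 where either bit is 1):
  1110001101101010
| 1100000110010100
------------------
  1110001111111110

Answer: 1110001111111110 (58366)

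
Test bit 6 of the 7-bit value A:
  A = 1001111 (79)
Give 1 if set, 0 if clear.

Bit 6 is the 7th from the right.
  1001111
  ^
That bit is 1.

Answer: 1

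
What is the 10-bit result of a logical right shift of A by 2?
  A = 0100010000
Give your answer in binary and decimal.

Logical shift right by 2: drop the bottom 2 bit(s), prepend 2 zero(s) on the left.
  0100010000  ->  keep [01000100], discard [00], prepend 00
= 0001000100

Answer: 0001000100 (68)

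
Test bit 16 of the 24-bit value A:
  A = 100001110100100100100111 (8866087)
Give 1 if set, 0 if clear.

Bit 16 is the 17th from the right.
  100001110100100100100111
         ^
That bit is 1.

Answer: 1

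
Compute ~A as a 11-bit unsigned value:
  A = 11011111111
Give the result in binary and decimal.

Flip each bit (0->1, 1->0):
  11011111111
  00100000000

Answer: 00100000000 (256)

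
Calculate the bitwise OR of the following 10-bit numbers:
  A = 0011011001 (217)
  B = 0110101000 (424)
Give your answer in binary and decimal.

Apply | to each column (1 where either bit is 1):
  0011011001
| 0110101000
------------
  0111111001

Answer: 0111111001 (505)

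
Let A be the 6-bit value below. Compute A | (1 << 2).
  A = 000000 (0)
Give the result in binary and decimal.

Mask = 1 << 2 = 000100
Bit 2 of A is 0, so OR-ing with the mask flips it to 1.
  000000
| 000100
--------
  000100

Answer: 000100 (4)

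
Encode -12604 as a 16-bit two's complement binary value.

1. Binary of +12604:  0011000100111100
2. Invert bits:     1100111011000011
3. Add 1:           1100111011000100

Answer: 1100111011000100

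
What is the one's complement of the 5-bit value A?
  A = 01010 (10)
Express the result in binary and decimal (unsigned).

Flip each bit (0->1, 1->0):
  01010
  10101

Answer: 10101 (21)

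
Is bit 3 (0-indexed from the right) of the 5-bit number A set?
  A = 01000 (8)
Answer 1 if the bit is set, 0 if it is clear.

Bit 3 is the 4th from the right.
  01000
   ^
That bit is 1.

Answer: 1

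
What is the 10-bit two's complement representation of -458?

1. Binary of +458:  0111001010
2. Invert bits:     1000110101
3. Add 1:           1000110110

Answer: 1000110110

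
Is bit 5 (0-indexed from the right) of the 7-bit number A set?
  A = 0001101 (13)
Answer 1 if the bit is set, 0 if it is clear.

Bit 5 is the 6th from the right.
  0001101
   ^
That bit is 0.

Answer: 0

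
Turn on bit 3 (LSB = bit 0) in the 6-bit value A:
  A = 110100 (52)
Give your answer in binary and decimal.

Mask = 1 << 3 = 001000
Bit 3 of A is 0, so OR-ing with the mask flips it to 1.
  110100
| 001000
--------
  111100

Answer: 111100 (60)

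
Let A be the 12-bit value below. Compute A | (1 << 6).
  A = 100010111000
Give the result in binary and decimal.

Mask = 1 << 6 = 000001000000
Bit 6 of A is 0, so OR-ing with the mask flips it to 1.
  100010111000
| 000001000000
--------------
  100011111000

Answer: 100011111000 (2296)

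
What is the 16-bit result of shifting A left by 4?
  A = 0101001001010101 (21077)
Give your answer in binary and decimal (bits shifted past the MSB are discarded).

Shift left by 4: drop the top 4 bit(s), append 4 zero(s) on the right.
  0101001001010101  ->  discard [0101], keep [001001010101], append 0000
= 0010010101010000

Answer: 0010010101010000 (9552)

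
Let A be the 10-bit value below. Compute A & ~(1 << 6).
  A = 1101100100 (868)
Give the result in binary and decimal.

Mask = ~(1 << 6) = 1110111111
Bit 6 of A is 1, so AND-ing with the mask clears it to 0.
  1101100100
& 1110111111
------------
  1100100100

Answer: 1100100100 (804)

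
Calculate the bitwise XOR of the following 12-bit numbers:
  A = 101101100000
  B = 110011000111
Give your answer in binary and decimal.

Apply ^ to each column (1 where bits differ):
  101101100000
^ 110011000111
--------------
  011110100111

Answer: 011110100111 (1959)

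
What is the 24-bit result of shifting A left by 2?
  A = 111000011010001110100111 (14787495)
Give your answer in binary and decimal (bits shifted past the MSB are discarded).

Shift left by 2: drop the top 2 bit(s), append 2 zero(s) on the right.
  111000011010001110100111  ->  discard [11], keep [1000011010001110100111], append 00
= 100001101000111010011100

Answer: 100001101000111010011100 (8818332)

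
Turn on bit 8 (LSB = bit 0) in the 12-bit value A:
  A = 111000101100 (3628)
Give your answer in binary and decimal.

Mask = 1 << 8 = 000100000000
Bit 8 of A is 0, so OR-ing with the mask flips it to 1.
  111000101100
| 000100000000
--------------
  111100101100

Answer: 111100101100 (3884)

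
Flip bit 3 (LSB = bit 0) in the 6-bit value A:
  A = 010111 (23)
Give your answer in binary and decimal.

Mask = 1 << 3 = 001000
Bit 3 of A is 0; XOR with the mask flips it to 1.
  010111
^ 001000
--------
  011111

Answer: 011111 (31)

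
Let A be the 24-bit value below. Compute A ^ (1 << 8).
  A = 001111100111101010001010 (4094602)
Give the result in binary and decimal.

Mask = 1 << 8 = 000000000000000100000000
Bit 8 of A is 0; XOR with the mask flips it to 1.
  001111100111101010001010
^ 000000000000000100000000
--------------------------
  001111100111101110001010

Answer: 001111100111101110001010 (4094858)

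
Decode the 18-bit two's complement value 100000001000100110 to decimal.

MSB is 1, so the value is negative. Find the magnitude:
1. Invert bits:  011111110111011001
2. Add 1:        011111110111011010  = 130522
3. Apply sign:   -130522

Answer: -130522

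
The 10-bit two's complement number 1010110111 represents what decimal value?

MSB is 1, so the value is negative. Find the magnitude:
1. Invert bits:  0101001000
2. Add 1:        0101001001  = 329
3. Apply sign:   -329

Answer: -329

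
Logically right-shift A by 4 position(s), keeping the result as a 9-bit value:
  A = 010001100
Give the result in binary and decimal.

Logical shift right by 4: drop the bottom 4 bit(s), prepend 4 zero(s) on the left.
  010001100  ->  keep [01000], discard [1100], prepend 0000
= 000001000

Answer: 000001000 (8)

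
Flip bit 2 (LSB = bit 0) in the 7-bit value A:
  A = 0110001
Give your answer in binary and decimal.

Mask = 1 << 2 = 0000100
Bit 2 of A is 0; XOR with the mask flips it to 1.
  0110001
^ 0000100
---------
  0110101

Answer: 0110101 (53)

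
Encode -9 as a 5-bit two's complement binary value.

1. Binary of +9:  01001
2. Invert bits:     10110
3. Add 1:           10111

Answer: 10111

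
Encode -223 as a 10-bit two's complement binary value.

1. Binary of +223:  0011011111
2. Invert bits:     1100100000
3. Add 1:           1100100001

Answer: 1100100001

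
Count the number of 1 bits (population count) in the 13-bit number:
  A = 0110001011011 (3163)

0110001011011
1-bits at positions (from bit 0 = LSB): 0, 1, 3, 4, 6, 10, 11
Count = 7

Answer: 7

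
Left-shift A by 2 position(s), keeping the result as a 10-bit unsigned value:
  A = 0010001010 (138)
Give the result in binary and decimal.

Shift left by 2: drop the top 2 bit(s), append 2 zero(s) on the right.
  0010001010  ->  discard [00], keep [10001010], append 00
= 1000101000

Answer: 1000101000 (552)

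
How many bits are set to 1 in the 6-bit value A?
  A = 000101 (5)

000101
1-bits at positions (from bit 0 = LSB): 0, 2
Count = 2

Answer: 2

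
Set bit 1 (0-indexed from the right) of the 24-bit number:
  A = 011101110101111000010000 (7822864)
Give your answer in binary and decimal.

Mask = 1 << 1 = 000000000000000000000010
Bit 1 of A is 0, so OR-ing with the mask flips it to 1.
  011101110101111000010000
| 000000000000000000000010
--------------------------
  011101110101111000010010

Answer: 011101110101111000010010 (7822866)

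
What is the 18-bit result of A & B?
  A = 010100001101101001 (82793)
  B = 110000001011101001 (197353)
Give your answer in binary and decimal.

Apply & to each column (1 only where both bits are 1):
  010100001101101001
& 110000001011101001
--------------------
  010000001001101001

Answer: 010000001001101001 (66153)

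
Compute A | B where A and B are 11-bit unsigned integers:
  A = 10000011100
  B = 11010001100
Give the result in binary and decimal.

Apply | to each column (1 where either bit is 1):
  10000011100
| 11010001100
-------------
  11010011100

Answer: 11010011100 (1692)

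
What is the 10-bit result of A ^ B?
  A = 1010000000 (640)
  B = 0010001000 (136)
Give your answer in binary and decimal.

Apply ^ to each column (1 where bits differ):
  1010000000
^ 0010001000
------------
  1000001000

Answer: 1000001000 (520)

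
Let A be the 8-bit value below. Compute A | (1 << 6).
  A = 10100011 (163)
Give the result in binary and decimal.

Mask = 1 << 6 = 01000000
Bit 6 of A is 0, so OR-ing with the mask flips it to 1.
  10100011
| 01000000
----------
  11100011

Answer: 11100011 (227)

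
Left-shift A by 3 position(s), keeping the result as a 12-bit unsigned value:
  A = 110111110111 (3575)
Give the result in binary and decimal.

Shift left by 3: drop the top 3 bit(s), append 3 zero(s) on the right.
  110111110111  ->  discard [110], keep [111110111], append 000
= 111110111000

Answer: 111110111000 (4024)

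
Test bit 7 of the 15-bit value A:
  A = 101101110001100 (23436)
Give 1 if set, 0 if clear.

Bit 7 is the 8th from the right.
  101101110001100
         ^
That bit is 1.

Answer: 1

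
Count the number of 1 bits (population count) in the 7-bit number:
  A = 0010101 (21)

0010101
1-bits at positions (from bit 0 = LSB): 0, 2, 4
Count = 3

Answer: 3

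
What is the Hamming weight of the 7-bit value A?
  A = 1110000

1110000
1-bits at positions (from bit 0 = LSB): 4, 5, 6
Count = 3

Answer: 3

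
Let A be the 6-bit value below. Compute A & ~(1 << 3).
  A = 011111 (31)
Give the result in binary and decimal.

Mask = ~(1 << 3) = 110111
Bit 3 of A is 1, so AND-ing with the mask clears it to 0.
  011111
& 110111
--------
  010111

Answer: 010111 (23)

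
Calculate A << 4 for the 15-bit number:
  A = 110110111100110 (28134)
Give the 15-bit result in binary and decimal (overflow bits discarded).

Shift left by 4: drop the top 4 bit(s), append 4 zero(s) on the right.
  110110111100110  ->  discard [1101], keep [10111100110], append 0000
= 101111001100000

Answer: 101111001100000 (24160)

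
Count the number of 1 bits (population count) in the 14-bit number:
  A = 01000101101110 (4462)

01000101101110
1-bits at positions (from bit 0 = LSB): 1, 2, 3, 5, 6, 8, 12
Count = 7

Answer: 7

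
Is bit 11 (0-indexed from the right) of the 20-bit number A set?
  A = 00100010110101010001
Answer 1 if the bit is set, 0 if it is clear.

Bit 11 is the 12th from the right.
  00100010110101010001
          ^
That bit is 1.

Answer: 1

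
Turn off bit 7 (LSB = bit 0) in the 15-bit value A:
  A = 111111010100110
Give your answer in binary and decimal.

Mask = ~(1 << 7) = 111111101111111
Bit 7 of A is 1, so AND-ing with the mask clears it to 0.
  111111010100110
& 111111101111111
-----------------
  111111000100110

Answer: 111111000100110 (32294)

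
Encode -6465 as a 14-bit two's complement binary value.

1. Binary of +6465:  01100101000001
2. Invert bits:     10011010111110
3. Add 1:           10011010111111

Answer: 10011010111111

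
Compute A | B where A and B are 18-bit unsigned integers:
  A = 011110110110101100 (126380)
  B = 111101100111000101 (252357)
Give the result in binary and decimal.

Apply | to each column (1 where either bit is 1):
  011110110110101100
| 111101100111000101
--------------------
  111111110111101101

Answer: 111111110111101101 (261613)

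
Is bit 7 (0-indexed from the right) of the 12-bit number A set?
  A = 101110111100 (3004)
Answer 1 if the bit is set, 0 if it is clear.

Bit 7 is the 8th from the right.
  101110111100
      ^
That bit is 1.

Answer: 1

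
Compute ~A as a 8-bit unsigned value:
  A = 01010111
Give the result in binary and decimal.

Flip each bit (0->1, 1->0):
  01010111
  10101000

Answer: 10101000 (168)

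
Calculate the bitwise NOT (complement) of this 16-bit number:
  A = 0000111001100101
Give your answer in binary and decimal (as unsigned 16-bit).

Flip each bit (0->1, 1->0):
  0000111001100101
  1111000110011010

Answer: 1111000110011010 (61850)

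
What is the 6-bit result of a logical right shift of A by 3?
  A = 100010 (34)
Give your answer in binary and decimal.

Logical shift right by 3: drop the bottom 3 bit(s), prepend 3 zero(s) on the left.
  100010  ->  keep [100], discard [010], prepend 000
= 000100

Answer: 000100 (4)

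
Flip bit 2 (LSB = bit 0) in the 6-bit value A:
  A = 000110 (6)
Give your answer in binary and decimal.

Mask = 1 << 2 = 000100
Bit 2 of A is 1; XOR with the mask flips it to 0.
  000110
^ 000100
--------
  000010

Answer: 000010 (2)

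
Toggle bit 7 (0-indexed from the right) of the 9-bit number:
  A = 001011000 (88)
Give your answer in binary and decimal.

Mask = 1 << 7 = 010000000
Bit 7 of A is 0; XOR with the mask flips it to 1.
  001011000
^ 010000000
-----------
  011011000

Answer: 011011000 (216)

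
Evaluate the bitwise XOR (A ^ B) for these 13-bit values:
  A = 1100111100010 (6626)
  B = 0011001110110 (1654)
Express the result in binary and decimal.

Apply ^ to each column (1 where bits differ):
  1100111100010
^ 0011001110110
---------------
  1111110010100

Answer: 1111110010100 (8084)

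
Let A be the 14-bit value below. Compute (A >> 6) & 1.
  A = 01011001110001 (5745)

Bit 6 is the 7th from the right.
  01011001110001
         ^
That bit is 1.

Answer: 1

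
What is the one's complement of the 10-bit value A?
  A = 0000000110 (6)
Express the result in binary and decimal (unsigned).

Flip each bit (0->1, 1->0):
  0000000110
  1111111001

Answer: 1111111001 (1017)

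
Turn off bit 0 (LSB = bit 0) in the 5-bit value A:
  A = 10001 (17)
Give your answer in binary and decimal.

Mask = ~(1 << 0) = 11110
Bit 0 of A is 1, so AND-ing with the mask clears it to 0.
  10001
& 11110
-------
  10000

Answer: 10000 (16)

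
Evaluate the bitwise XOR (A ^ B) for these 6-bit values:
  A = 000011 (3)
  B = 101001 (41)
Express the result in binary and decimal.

Apply ^ to each column (1 where bits differ):
  000011
^ 101001
--------
  101010

Answer: 101010 (42)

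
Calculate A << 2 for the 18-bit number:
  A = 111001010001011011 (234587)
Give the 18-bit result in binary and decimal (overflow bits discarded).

Shift left by 2: drop the top 2 bit(s), append 2 zero(s) on the right.
  111001010001011011  ->  discard [11], keep [1001010001011011], append 00
= 100101000101101100

Answer: 100101000101101100 (151916)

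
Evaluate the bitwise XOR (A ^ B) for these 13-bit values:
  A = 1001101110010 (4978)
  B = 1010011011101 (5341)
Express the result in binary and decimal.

Apply ^ to each column (1 where bits differ):
  1001101110010
^ 1010011011101
---------------
  0011110101111

Answer: 0011110101111 (1967)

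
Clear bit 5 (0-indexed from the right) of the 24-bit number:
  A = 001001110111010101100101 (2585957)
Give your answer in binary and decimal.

Mask = ~(1 << 5) = 111111111111111111011111
Bit 5 of A is 1, so AND-ing with the mask clears it to 0.
  001001110111010101100101
& 111111111111111111011111
--------------------------
  001001110111010101000101

Answer: 001001110111010101000101 (2585925)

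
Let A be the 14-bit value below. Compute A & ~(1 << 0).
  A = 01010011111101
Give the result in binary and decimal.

Mask = ~(1 << 0) = 11111111111110
Bit 0 of A is 1, so AND-ing with the mask clears it to 0.
  01010011111101
& 11111111111110
----------------
  01010011111100

Answer: 01010011111100 (5372)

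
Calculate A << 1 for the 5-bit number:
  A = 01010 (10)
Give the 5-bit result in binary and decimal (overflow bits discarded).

Shift left by 1: drop the top 1 bit(s), append 1 zero(s) on the right.
  01010  ->  discard [0], keep [1010], append 0
= 10100

Answer: 10100 (20)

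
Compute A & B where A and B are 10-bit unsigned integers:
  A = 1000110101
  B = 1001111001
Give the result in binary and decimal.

Apply & to each column (1 only where both bits are 1):
  1000110101
& 1001111001
------------
  1000110001

Answer: 1000110001 (561)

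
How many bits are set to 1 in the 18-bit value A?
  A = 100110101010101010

100110101010101010
1-bits at positions (from bit 0 = LSB): 1, 3, 5, 7, 9, 11, 13, 14, 17
Count = 9

Answer: 9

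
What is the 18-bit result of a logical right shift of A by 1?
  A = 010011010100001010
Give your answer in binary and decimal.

Logical shift right by 1: drop the bottom 1 bit(s), prepend 1 zero(s) on the left.
  010011010100001010  ->  keep [01001101010000101], discard [0], prepend 0
= 001001101010000101

Answer: 001001101010000101 (39557)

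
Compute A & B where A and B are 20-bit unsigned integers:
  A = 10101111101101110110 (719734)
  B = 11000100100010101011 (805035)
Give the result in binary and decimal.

Apply & to each column (1 only where both bits are 1):
  10101111101101110110
& 11000100100010101011
----------------------
  10000100100000100010

Answer: 10000100100000100010 (542754)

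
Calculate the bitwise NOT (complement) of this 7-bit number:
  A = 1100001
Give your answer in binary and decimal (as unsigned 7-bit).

Flip each bit (0->1, 1->0):
  1100001
  0011110

Answer: 0011110 (30)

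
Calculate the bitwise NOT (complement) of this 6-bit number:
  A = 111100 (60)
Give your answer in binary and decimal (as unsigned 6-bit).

Flip each bit (0->1, 1->0):
  111100
  000011

Answer: 000011 (3)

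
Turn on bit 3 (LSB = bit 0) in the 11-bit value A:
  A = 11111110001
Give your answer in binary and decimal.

Mask = 1 << 3 = 00000001000
Bit 3 of A is 0, so OR-ing with the mask flips it to 1.
  11111110001
| 00000001000
-------------
  11111111001

Answer: 11111111001 (2041)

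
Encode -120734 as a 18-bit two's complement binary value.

1. Binary of +120734:  011101011110011110
2. Invert bits:     100010100001100001
3. Add 1:           100010100001100010

Answer: 100010100001100010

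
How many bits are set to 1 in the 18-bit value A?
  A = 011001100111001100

011001100111001100
1-bits at positions (from bit 0 = LSB): 2, 3, 6, 7, 8, 11, 12, 15, 16
Count = 9

Answer: 9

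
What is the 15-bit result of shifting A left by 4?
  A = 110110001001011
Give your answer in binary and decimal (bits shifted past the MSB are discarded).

Shift left by 4: drop the top 4 bit(s), append 4 zero(s) on the right.
  110110001001011  ->  discard [1101], keep [10001001011], append 0000
= 100010010110000

Answer: 100010010110000 (17584)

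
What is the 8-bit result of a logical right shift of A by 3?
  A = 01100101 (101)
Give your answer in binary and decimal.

Logical shift right by 3: drop the bottom 3 bit(s), prepend 3 zero(s) on the left.
  01100101  ->  keep [01100], discard [101], prepend 000
= 00001100

Answer: 00001100 (12)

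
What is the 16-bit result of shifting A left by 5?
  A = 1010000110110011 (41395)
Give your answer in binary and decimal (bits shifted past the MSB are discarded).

Shift left by 5: drop the top 5 bit(s), append 5 zero(s) on the right.
  1010000110110011  ->  discard [10100], keep [00110110011], append 00000
= 0011011001100000

Answer: 0011011001100000 (13920)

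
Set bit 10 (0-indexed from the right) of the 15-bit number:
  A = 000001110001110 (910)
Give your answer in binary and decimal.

Mask = 1 << 10 = 000010000000000
Bit 10 of A is 0, so OR-ing with the mask flips it to 1.
  000001110001110
| 000010000000000
-----------------
  000011110001110

Answer: 000011110001110 (1934)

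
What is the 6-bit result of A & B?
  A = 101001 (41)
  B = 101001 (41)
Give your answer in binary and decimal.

Apply & to each column (1 only where both bits are 1):
  101001
& 101001
--------
  101001

Answer: 101001 (41)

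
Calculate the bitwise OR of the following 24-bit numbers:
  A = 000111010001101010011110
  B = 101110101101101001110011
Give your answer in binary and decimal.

Apply | to each column (1 where either bit is 1):
  000111010001101010011110
| 101110101101101001110011
--------------------------
  101111111101101011111111

Answer: 101111111101101011111111 (12573439)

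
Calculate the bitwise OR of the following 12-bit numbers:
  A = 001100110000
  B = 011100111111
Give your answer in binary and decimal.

Apply | to each column (1 where either bit is 1):
  001100110000
| 011100111111
--------------
  011100111111

Answer: 011100111111 (1855)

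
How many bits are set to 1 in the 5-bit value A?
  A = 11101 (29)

11101
1-bits at positions (from bit 0 = LSB): 0, 2, 3, 4
Count = 4

Answer: 4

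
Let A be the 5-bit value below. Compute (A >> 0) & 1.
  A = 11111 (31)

Bit 0 is the 1st from the right.
  11111
      ^
That bit is 1.

Answer: 1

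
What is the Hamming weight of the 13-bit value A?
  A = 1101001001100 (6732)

1101001001100
1-bits at positions (from bit 0 = LSB): 2, 3, 6, 9, 11, 12
Count = 6

Answer: 6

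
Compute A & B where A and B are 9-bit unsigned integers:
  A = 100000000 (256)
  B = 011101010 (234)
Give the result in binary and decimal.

Apply & to each column (1 only where both bits are 1):
  100000000
& 011101010
-----------
  000000000

Answer: 000000000 (0)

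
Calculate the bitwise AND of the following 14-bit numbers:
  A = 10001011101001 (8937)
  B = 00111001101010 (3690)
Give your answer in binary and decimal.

Apply & to each column (1 only where both bits are 1):
  10001011101001
& 00111001101010
----------------
  00001001101000

Answer: 00001001101000 (616)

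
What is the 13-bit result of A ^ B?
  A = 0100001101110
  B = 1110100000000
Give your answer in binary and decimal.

Apply ^ to each column (1 where bits differ):
  0100001101110
^ 1110100000000
---------------
  1010101101110

Answer: 1010101101110 (5486)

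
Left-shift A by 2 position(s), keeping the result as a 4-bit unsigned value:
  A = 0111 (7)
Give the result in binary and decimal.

Shift left by 2: drop the top 2 bit(s), append 2 zero(s) on the right.
  0111  ->  discard [01], keep [11], append 00
= 1100

Answer: 1100 (12)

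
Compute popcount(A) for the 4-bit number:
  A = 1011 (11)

1011
1-bits at positions (from bit 0 = LSB): 0, 1, 3
Count = 3

Answer: 3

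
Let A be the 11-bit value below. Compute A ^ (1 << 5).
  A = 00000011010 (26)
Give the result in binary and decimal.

Mask = 1 << 5 = 00000100000
Bit 5 of A is 0; XOR with the mask flips it to 1.
  00000011010
^ 00000100000
-------------
  00000111010

Answer: 00000111010 (58)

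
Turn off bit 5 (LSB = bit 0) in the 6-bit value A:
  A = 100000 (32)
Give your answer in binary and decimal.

Mask = ~(1 << 5) = 011111
Bit 5 of A is 1, so AND-ing with the mask clears it to 0.
  100000
& 011111
--------
  000000

Answer: 000000 (0)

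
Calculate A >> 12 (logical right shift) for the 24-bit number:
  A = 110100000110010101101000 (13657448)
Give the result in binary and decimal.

Logical shift right by 12: drop the bottom 12 bit(s), prepend 12 zero(s) on the left.
  110100000110010101101000  ->  keep [110100000110], discard [010101101000], prepend 000000000000
= 000000000000110100000110

Answer: 000000000000110100000110 (3334)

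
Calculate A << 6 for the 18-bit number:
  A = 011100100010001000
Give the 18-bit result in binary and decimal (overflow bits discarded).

Shift left by 6: drop the top 6 bit(s), append 6 zero(s) on the right.
  011100100010001000  ->  discard [011100], keep [100010001000], append 000000
= 100010001000000000

Answer: 100010001000000000 (139776)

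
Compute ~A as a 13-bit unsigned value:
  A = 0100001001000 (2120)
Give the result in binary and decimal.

Flip each bit (0->1, 1->0):
  0100001001000
  1011110110111

Answer: 1011110110111 (6071)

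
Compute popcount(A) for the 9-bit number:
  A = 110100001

110100001
1-bits at positions (from bit 0 = LSB): 0, 5, 7, 8
Count = 4

Answer: 4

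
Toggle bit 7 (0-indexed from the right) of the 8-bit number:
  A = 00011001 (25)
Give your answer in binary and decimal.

Mask = 1 << 7 = 10000000
Bit 7 of A is 0; XOR with the mask flips it to 1.
  00011001
^ 10000000
----------
  10011001

Answer: 10011001 (153)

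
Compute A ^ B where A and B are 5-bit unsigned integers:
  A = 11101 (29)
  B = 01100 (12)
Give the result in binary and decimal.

Apply ^ to each column (1 where bits differ):
  11101
^ 01100
-------
  10001

Answer: 10001 (17)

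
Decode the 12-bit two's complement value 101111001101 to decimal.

MSB is 1, so the value is negative. Find the magnitude:
1. Invert bits:  010000110010
2. Add 1:        010000110011  = 1075
3. Apply sign:   -1075

Answer: -1075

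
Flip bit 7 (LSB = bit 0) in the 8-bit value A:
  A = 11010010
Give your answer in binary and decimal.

Mask = 1 << 7 = 10000000
Bit 7 of A is 1; XOR with the mask flips it to 0.
  11010010
^ 10000000
----------
  01010010

Answer: 01010010 (82)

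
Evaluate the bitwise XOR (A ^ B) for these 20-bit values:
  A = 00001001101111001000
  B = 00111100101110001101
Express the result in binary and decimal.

Apply ^ to each column (1 where bits differ):
  00001001101111001000
^ 00111100101110001101
----------------------
  00110101000001000101

Answer: 00110101000001000101 (217157)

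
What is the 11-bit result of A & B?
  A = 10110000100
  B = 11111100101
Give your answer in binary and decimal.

Apply & to each column (1 only where both bits are 1):
  10110000100
& 11111100101
-------------
  10110000100

Answer: 10110000100 (1412)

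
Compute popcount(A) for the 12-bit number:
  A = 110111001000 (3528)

110111001000
1-bits at positions (from bit 0 = LSB): 3, 6, 7, 8, 10, 11
Count = 6

Answer: 6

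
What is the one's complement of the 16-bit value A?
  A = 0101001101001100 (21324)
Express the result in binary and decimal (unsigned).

Flip each bit (0->1, 1->0):
  0101001101001100
  1010110010110011

Answer: 1010110010110011 (44211)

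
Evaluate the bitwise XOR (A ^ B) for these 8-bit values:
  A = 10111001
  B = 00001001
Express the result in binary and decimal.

Apply ^ to each column (1 where bits differ):
  10111001
^ 00001001
----------
  10110000

Answer: 10110000 (176)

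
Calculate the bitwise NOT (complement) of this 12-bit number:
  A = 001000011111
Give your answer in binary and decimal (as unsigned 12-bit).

Flip each bit (0->1, 1->0):
  001000011111
  110111100000

Answer: 110111100000 (3552)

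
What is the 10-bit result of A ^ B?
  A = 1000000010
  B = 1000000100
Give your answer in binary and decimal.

Apply ^ to each column (1 where bits differ):
  1000000010
^ 1000000100
------------
  0000000110

Answer: 0000000110 (6)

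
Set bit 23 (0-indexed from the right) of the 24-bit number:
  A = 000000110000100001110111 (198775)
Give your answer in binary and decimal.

Mask = 1 << 23 = 100000000000000000000000
Bit 23 of A is 0, so OR-ing with the mask flips it to 1.
  000000110000100001110111
| 100000000000000000000000
--------------------------
  100000110000100001110111

Answer: 100000110000100001110111 (8587383)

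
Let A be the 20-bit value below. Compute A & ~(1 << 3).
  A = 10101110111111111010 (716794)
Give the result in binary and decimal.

Mask = ~(1 << 3) = 11111111111111110111
Bit 3 of A is 1, so AND-ing with the mask clears it to 0.
  10101110111111111010
& 11111111111111110111
----------------------
  10101110111111110010

Answer: 10101110111111110010 (716786)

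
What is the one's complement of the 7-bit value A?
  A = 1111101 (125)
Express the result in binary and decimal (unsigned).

Flip each bit (0->1, 1->0):
  1111101
  0000010

Answer: 0000010 (2)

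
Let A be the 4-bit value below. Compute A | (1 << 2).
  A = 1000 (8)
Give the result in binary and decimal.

Mask = 1 << 2 = 0100
Bit 2 of A is 0, so OR-ing with the mask flips it to 1.
  1000
| 0100
------
  1100

Answer: 1100 (12)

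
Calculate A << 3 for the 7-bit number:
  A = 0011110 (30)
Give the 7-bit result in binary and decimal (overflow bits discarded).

Shift left by 3: drop the top 3 bit(s), append 3 zero(s) on the right.
  0011110  ->  discard [001], keep [1110], append 000
= 1110000

Answer: 1110000 (112)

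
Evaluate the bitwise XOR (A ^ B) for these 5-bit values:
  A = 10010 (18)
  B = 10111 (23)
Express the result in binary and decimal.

Apply ^ to each column (1 where bits differ):
  10010
^ 10111
-------
  00101

Answer: 00101 (5)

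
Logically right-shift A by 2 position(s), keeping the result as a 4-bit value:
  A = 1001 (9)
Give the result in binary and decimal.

Logical shift right by 2: drop the bottom 2 bit(s), prepend 2 zero(s) on the left.
  1001  ->  keep [10], discard [01], prepend 00
= 0010

Answer: 0010 (2)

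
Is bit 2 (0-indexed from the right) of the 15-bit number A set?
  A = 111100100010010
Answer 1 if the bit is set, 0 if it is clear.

Bit 2 is the 3rd from the right.
  111100100010010
              ^
That bit is 0.

Answer: 0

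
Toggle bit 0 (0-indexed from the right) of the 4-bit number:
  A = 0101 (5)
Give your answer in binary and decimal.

Mask = 1 << 0 = 0001
Bit 0 of A is 1; XOR with the mask flips it to 0.
  0101
^ 0001
------
  0100

Answer: 0100 (4)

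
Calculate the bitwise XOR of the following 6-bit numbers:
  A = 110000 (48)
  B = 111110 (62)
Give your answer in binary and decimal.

Apply ^ to each column (1 where bits differ):
  110000
^ 111110
--------
  001110

Answer: 001110 (14)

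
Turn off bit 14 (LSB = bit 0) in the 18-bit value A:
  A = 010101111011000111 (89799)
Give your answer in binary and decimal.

Mask = ~(1 << 14) = 111011111111111111
Bit 14 of A is 1, so AND-ing with the mask clears it to 0.
  010101111011000111
& 111011111111111111
--------------------
  010001111011000111

Answer: 010001111011000111 (73415)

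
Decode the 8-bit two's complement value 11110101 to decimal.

MSB is 1, so the value is negative. Find the magnitude:
1. Invert bits:  00001010
2. Add 1:        00001011  = 11
3. Apply sign:   -11

Answer: -11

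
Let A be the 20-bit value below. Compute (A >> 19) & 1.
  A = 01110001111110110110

Bit 19 is the 20th from the right.
  01110001111110110110
  ^
That bit is 0.

Answer: 0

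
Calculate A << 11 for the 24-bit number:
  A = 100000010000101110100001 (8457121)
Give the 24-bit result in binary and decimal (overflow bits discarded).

Shift left by 11: drop the top 11 bit(s), append 11 zero(s) on the right.
  100000010000101110100001  ->  discard [10000001000], keep [0101110100001], append 00000000000
= 010111010000100000000000

Answer: 010111010000100000000000 (6096896)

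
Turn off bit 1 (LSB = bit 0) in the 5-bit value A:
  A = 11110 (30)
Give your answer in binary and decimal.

Mask = ~(1 << 1) = 11101
Bit 1 of A is 1, so AND-ing with the mask clears it to 0.
  11110
& 11101
-------
  11100

Answer: 11100 (28)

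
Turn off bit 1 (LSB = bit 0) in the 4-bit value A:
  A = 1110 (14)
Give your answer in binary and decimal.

Mask = ~(1 << 1) = 1101
Bit 1 of A is 1, so AND-ing with the mask clears it to 0.
  1110
& 1101
------
  1100

Answer: 1100 (12)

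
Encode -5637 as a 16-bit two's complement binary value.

1. Binary of +5637:  0001011000000101
2. Invert bits:     1110100111111010
3. Add 1:           1110100111111011

Answer: 1110100111111011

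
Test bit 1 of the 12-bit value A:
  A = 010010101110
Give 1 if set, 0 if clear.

Bit 1 is the 2nd from the right.
  010010101110
            ^
That bit is 1.

Answer: 1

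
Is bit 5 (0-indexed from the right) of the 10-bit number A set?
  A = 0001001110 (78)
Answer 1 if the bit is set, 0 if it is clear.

Bit 5 is the 6th from the right.
  0001001110
      ^
That bit is 0.

Answer: 0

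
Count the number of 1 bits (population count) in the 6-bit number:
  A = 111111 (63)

111111
1-bits at positions (from bit 0 = LSB): 0, 1, 2, 3, 4, 5
Count = 6

Answer: 6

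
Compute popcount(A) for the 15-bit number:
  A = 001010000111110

001010000111110
1-bits at positions (from bit 0 = LSB): 1, 2, 3, 4, 5, 10, 12
Count = 7

Answer: 7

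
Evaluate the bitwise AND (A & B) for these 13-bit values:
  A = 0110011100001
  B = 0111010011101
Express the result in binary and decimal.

Apply & to each column (1 only where both bits are 1):
  0110011100001
& 0111010011101
---------------
  0110010000001

Answer: 0110010000001 (3201)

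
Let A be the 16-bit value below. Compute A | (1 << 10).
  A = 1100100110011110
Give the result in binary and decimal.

Mask = 1 << 10 = 0000010000000000
Bit 10 of A is 0, so OR-ing with the mask flips it to 1.
  1100100110011110
| 0000010000000000
------------------
  1100110110011110

Answer: 1100110110011110 (52638)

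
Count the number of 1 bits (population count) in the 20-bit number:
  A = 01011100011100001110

01011100011100001110
1-bits at positions (from bit 0 = LSB): 1, 2, 3, 8, 9, 10, 14, 15, 16, 18
Count = 10

Answer: 10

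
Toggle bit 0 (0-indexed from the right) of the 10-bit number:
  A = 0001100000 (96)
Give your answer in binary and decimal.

Mask = 1 << 0 = 0000000001
Bit 0 of A is 0; XOR with the mask flips it to 1.
  0001100000
^ 0000000001
------------
  0001100001

Answer: 0001100001 (97)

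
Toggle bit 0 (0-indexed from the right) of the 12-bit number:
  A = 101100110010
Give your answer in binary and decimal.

Mask = 1 << 0 = 000000000001
Bit 0 of A is 0; XOR with the mask flips it to 1.
  101100110010
^ 000000000001
--------------
  101100110011

Answer: 101100110011 (2867)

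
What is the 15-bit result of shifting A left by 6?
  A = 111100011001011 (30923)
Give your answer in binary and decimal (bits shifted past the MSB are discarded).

Shift left by 6: drop the top 6 bit(s), append 6 zero(s) on the right.
  111100011001011  ->  discard [111100], keep [011001011], append 000000
= 011001011000000

Answer: 011001011000000 (12992)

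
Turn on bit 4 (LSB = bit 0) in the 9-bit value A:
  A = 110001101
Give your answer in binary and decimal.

Mask = 1 << 4 = 000010000
Bit 4 of A is 0, so OR-ing with the mask flips it to 1.
  110001101
| 000010000
-----------
  110011101

Answer: 110011101 (413)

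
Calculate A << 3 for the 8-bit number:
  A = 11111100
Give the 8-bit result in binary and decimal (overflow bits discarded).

Shift left by 3: drop the top 3 bit(s), append 3 zero(s) on the right.
  11111100  ->  discard [111], keep [11100], append 000
= 11100000

Answer: 11100000 (224)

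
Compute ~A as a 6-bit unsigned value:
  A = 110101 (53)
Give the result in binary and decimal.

Flip each bit (0->1, 1->0):
  110101
  001010

Answer: 001010 (10)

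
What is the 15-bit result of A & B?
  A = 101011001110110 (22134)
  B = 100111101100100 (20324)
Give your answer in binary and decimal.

Apply & to each column (1 only where both bits are 1):
  101011001110110
& 100111101100100
-----------------
  100011001100100

Answer: 100011001100100 (18020)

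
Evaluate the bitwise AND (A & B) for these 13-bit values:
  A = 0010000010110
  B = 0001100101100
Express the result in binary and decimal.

Apply & to each column (1 only where both bits are 1):
  0010000010110
& 0001100101100
---------------
  0000000000100

Answer: 0000000000100 (4)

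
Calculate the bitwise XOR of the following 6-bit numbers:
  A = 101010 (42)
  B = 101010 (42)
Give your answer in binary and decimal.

Apply ^ to each column (1 where bits differ):
  101010
^ 101010
--------
  000000

Answer: 000000 (0)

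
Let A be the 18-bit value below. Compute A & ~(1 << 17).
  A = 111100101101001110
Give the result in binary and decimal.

Mask = ~(1 << 17) = 011111111111111111
Bit 17 of A is 1, so AND-ing with the mask clears it to 0.
  111100101101001110
& 011111111111111111
--------------------
  011100101101001110

Answer: 011100101101001110 (117582)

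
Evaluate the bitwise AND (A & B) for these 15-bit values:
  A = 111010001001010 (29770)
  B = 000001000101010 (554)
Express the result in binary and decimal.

Apply & to each column (1 only where both bits are 1):
  111010001001010
& 000001000101010
-----------------
  000000000001010

Answer: 000000000001010 (10)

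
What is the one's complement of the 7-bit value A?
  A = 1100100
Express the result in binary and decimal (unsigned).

Flip each bit (0->1, 1->0):
  1100100
  0011011

Answer: 0011011 (27)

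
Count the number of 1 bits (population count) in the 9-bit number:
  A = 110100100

110100100
1-bits at positions (from bit 0 = LSB): 2, 5, 7, 8
Count = 4

Answer: 4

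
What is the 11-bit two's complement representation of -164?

1. Binary of +164:  00010100100
2. Invert bits:     11101011011
3. Add 1:           11101011100

Answer: 11101011100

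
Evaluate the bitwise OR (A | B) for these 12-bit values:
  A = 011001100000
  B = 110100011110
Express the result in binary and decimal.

Apply | to each column (1 where either bit is 1):
  011001100000
| 110100011110
--------------
  111101111110

Answer: 111101111110 (3966)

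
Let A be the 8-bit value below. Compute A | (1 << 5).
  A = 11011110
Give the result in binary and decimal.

Mask = 1 << 5 = 00100000
Bit 5 of A is 0, so OR-ing with the mask flips it to 1.
  11011110
| 00100000
----------
  11111110

Answer: 11111110 (254)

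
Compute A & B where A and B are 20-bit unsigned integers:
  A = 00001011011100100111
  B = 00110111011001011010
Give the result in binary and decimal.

Apply & to each column (1 only where both bits are 1):
  00001011011100100111
& 00110111011001011010
----------------------
  00000011011000000010

Answer: 00000011011000000010 (13826)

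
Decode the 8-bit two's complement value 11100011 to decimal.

MSB is 1, so the value is negative. Find the magnitude:
1. Invert bits:  00011100
2. Add 1:        00011101  = 29
3. Apply sign:   -29

Answer: -29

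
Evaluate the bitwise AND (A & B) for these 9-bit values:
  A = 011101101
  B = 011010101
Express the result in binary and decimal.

Apply & to each column (1 only where both bits are 1):
  011101101
& 011010101
-----------
  011000101

Answer: 011000101 (197)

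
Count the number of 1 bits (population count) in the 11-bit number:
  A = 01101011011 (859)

01101011011
1-bits at positions (from bit 0 = LSB): 0, 1, 3, 4, 6, 8, 9
Count = 7

Answer: 7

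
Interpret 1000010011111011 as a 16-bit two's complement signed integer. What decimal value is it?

MSB is 1, so the value is negative. Find the magnitude:
1. Invert bits:  0111101100000100
2. Add 1:        0111101100000101  = 31493
3. Apply sign:   -31493

Answer: -31493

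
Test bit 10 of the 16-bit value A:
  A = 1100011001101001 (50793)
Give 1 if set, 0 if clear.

Bit 10 is the 11th from the right.
  1100011001101001
       ^
That bit is 1.

Answer: 1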